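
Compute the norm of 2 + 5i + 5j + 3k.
√63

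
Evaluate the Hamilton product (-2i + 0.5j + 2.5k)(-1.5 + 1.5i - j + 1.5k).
-0.25 + 6.25i + 6j - 2.5k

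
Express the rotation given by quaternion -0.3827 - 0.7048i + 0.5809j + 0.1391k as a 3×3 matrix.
[[0.2864, -0.7124, -0.6407], [-0.9253, -0.0322, -0.3778], [0.2485, 0.7011, -0.6684]]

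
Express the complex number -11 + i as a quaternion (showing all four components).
-11 + i + 0j + 0k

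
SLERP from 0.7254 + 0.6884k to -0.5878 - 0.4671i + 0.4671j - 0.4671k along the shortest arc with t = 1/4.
0.7258 + 0.127i - 0.127j + 0.6641k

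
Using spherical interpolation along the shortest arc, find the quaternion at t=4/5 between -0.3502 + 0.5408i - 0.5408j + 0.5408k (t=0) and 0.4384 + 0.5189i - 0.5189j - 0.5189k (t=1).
0.3038 + 0.6337i - 0.6337j - 0.3233k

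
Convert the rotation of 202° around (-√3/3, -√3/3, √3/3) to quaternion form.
-0.1908 - 0.5667i - 0.5667j + 0.5667k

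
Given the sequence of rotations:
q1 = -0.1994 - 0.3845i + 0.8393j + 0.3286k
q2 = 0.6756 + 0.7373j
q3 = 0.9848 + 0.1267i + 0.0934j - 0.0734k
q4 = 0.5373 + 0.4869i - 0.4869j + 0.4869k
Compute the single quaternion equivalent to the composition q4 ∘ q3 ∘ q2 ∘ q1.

q2 · q1 = -0.7535 - 0.0175i + 0.42j + 0.5055k
q3 · q2 · q1 = -0.742 - 0.0347i + 0.2805j + 0.608k
q4 · q3 · q2 · q1 = -0.5412 - 0.8125i + 0.1991j + 0.0851k
-0.5412 - 0.8125i + 0.1991j + 0.0851k


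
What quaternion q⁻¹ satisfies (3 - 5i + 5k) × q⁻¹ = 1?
0.0508 + 0.0847i - 0.0847k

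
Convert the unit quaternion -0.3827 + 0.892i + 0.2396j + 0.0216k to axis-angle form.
axis = (0.9655, 0.2593, 0.0234), θ = 5π/4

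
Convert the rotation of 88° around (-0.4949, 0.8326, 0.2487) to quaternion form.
0.7193 - 0.3438i + 0.5784j + 0.1728k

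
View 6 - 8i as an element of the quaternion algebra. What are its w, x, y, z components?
6 - 8i + 0j + 0k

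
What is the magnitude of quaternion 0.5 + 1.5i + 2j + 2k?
3.24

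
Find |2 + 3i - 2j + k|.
√18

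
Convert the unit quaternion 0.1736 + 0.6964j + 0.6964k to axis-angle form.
axis = (0, √2/2, √2/2), θ = 160°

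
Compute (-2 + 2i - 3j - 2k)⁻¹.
-0.0952 - 0.0952i + 0.1429j + 0.0952k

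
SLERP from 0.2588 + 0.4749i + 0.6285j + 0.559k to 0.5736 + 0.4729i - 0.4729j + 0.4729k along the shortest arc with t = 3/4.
0.5674 + 0.5515i - 0.1981j + 0.5785k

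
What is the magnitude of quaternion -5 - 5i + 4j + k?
√67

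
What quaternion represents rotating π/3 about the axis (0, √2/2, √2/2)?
0.866 + 0.3536j + 0.3536k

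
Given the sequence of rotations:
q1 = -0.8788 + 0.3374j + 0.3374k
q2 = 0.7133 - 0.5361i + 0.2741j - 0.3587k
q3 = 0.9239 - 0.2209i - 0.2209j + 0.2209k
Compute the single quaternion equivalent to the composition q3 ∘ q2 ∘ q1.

q2 · q1 = -0.5983 + 0.6846i + 0.1807j + 0.375k
q3 · q2 · q1 = -0.4445 + 0.6419i + 0.5332j + 0.3256k
-0.4445 + 0.6419i + 0.5332j + 0.3256k


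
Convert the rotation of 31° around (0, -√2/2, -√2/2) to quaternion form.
0.9636 - 0.189j - 0.189k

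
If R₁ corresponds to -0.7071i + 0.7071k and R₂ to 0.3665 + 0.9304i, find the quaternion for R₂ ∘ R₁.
0.6579 - 0.2592i - 0.6579j + 0.2592k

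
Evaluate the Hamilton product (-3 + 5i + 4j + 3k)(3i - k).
-12 - 13i + 14j - 9k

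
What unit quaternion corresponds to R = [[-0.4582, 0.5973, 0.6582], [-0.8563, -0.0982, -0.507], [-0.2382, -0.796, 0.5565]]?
0.5 - 0.1445i + 0.4482j - 0.7268k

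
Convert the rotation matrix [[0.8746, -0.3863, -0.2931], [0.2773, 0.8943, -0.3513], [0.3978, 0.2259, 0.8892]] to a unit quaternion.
0.9563 + 0.1509i - 0.1806j + 0.1735k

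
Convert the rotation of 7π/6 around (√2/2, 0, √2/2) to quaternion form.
-0.2588 + 0.683i + 0.683k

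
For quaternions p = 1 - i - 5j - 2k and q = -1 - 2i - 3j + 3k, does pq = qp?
No: pq = -12 - 22i + 9j - 2k ≠ -12 + 20i - 5j + 12k = qp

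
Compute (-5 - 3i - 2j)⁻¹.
-0.1316 + 0.0789i + 0.0526j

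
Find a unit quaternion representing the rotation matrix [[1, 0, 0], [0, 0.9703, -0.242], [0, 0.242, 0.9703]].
0.9925 + 0.1219i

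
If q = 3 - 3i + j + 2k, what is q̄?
3 + 3i - j - 2k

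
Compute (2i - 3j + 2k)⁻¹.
-0.1176i + 0.1765j - 0.1176k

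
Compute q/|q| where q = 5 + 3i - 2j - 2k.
0.7715 + 0.4629i - 0.3086j - 0.3086k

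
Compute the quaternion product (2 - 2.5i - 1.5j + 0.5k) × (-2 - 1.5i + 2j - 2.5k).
-3.5 + 4.75i - 13.25k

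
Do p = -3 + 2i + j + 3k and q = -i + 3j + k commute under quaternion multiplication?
No: pq = -4 - 5i - 14j + 4k ≠ -4 + 11i - 4j - 10k = qp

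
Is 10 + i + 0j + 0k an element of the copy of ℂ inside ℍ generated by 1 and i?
Yes. The quaternion 10 + i has j- and k-coefficients y = z = 0, so it lies in the complex subalgebra spanned by 1 and i.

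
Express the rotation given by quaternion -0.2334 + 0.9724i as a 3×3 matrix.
[[1, 0, 0], [0, -0.8911, 0.4539], [0, -0.4539, -0.8911]]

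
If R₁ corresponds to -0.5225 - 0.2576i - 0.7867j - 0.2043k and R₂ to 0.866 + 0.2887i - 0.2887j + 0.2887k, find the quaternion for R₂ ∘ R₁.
-0.5463 - 0.0878i - 0.5458j - 0.6293k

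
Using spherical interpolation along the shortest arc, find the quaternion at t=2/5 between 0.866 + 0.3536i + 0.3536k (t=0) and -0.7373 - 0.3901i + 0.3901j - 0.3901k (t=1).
0.8316 + 0.3761i - 0.1599j + 0.3761k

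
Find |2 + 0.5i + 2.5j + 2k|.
3.808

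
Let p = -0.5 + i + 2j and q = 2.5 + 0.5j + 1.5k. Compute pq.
-2.25 + 5.5i + 3.25j - 0.25k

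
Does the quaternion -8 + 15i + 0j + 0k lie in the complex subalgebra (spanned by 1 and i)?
Yes. The quaternion -8 + 15i has j- and k-coefficients y = z = 0, so it lies in the complex subalgebra spanned by 1 and i.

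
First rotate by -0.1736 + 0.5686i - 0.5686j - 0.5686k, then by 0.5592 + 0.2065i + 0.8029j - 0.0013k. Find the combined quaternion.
0.2413 - 0.1752i - 0.3407j - 0.8917k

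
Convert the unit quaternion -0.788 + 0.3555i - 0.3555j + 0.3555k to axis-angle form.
axis = (√3/3, -√3/3, √3/3), θ = 284°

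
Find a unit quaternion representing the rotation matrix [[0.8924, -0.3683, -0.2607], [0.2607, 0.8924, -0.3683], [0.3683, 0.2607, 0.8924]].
0.9588 + 0.164i - 0.164j + 0.164k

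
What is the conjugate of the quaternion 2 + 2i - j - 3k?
2 - 2i + j + 3k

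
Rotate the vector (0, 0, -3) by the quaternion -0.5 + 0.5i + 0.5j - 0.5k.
(3, 0, 0)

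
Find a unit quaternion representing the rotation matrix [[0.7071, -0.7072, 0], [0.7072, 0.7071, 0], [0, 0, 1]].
0.9239 + 0.3827k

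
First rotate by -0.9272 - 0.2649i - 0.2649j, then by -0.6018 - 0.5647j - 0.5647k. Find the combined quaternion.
0.4084 + 0.0098i + 0.8326j + 0.374k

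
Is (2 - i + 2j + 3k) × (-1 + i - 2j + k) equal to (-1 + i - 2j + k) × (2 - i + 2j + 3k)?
No: pq = 11i - 2j - k ≠ -5i - 10j - k = qp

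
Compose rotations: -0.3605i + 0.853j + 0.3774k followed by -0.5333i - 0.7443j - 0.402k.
0.5943 + 0.062i + 0.3462j - 0.7232k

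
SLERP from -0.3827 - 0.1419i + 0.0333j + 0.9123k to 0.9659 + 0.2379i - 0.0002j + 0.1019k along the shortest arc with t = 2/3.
-0.918 - 0.2465i + 0.0144j + 0.3103k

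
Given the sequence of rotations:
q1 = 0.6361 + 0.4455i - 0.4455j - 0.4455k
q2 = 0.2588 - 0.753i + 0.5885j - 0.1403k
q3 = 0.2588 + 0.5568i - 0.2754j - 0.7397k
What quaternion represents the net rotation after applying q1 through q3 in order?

q2 · q1 = 0.6998 - 0.6884i - 0.1389j - 0.1313k
q3 · q2 · q1 = 0.429 + 0.1449i + 0.3536j - 0.8185k
0.429 + 0.1449i + 0.3536j - 0.8185k


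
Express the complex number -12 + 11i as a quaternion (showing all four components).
-12 + 11i + 0j + 0k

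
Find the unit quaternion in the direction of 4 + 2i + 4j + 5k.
0.5121 + 0.2561i + 0.5121j + 0.6402k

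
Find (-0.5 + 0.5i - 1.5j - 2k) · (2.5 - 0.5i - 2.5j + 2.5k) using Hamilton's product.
0.25 - 7.25i - 2.75j - 8.25k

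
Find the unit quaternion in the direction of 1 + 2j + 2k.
0.3333 + 0.6667j + 0.6667k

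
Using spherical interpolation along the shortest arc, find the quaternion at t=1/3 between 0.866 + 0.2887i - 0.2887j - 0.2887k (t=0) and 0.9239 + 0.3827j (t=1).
0.9549 + 0.2049i - 0.064j - 0.2049k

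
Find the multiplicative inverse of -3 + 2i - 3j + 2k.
-0.1154 - 0.0769i + 0.1154j - 0.0769k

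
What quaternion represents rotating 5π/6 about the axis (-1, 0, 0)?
0.2588 - 0.9659i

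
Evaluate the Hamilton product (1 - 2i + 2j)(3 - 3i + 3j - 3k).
-9 - 15i + 3j - 3k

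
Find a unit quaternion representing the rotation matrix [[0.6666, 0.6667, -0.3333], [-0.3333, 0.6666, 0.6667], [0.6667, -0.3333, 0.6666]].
0.866 - 0.2887i - 0.2887j - 0.2887k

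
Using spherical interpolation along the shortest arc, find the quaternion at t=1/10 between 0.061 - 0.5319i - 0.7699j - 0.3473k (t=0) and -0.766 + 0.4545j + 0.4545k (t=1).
0.1471 - 0.4945i - 0.7694j - 0.3765k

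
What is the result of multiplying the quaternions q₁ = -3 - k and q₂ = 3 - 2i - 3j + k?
-8 + 3i + 11j - 6k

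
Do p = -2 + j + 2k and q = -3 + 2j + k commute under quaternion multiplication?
No: pq = 2 - 3i - 7j - 8k ≠ 2 + 3i - 7j - 8k = qp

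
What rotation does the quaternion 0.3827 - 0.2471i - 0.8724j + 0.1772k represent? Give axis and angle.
axis = (-0.2675, -0.9443, 0.1918), θ = 3π/4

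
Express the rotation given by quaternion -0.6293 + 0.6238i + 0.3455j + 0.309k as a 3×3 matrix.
[[0.5703, 0.82, -0.0493], [0.0421, 0.0308, 0.9986], [0.8204, -0.5716, -0.017]]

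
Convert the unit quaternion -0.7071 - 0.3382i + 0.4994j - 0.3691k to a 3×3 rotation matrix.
[[0.2287, -0.8598, -0.4566], [0.1842, 0.4988, -0.8469], [0.9559, 0.1096, 0.2724]]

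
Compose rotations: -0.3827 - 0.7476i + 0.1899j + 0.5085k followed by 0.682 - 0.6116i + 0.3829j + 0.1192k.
-0.8516 - 0.1037i + 0.2049j + 0.4713k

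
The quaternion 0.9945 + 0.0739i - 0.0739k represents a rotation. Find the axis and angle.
axis = (√2/2, 0, -√2/2), θ = 12°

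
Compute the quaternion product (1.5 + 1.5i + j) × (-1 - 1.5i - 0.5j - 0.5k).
1.25 - 4.25i - j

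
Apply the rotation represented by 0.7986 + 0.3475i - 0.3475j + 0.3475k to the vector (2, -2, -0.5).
(2.784, -0.009, 0.708)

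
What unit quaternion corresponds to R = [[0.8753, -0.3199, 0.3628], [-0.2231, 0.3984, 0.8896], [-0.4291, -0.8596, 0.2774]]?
0.7986 - 0.5476i + 0.2479j + 0.0303k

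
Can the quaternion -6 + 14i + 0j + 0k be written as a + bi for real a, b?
Yes. The quaternion -6 + 14i has j- and k-coefficients y = z = 0, so it lies in the complex subalgebra spanned by 1 and i.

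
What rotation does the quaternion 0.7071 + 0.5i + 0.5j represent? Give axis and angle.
axis = (√2/2, √2/2, 0), θ = π/2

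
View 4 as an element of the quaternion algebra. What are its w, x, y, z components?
4 + 0i + 0j + 0k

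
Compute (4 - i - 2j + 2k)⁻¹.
0.16 + 0.04i + 0.08j - 0.08k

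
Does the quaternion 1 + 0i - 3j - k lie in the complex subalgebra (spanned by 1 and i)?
No. The quaternion 1 - 3j - k has j-coefficient y = -3 and k-coefficient z = -1, not both zero, so it does not lie in the complex subalgebra spanned by 1 and i.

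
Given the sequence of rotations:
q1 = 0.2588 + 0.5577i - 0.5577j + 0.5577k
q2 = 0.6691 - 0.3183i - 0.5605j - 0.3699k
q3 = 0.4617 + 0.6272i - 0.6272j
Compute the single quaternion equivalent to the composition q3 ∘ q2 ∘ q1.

q2 · q1 = 0.2444 - 0.2281i - 0.547j + 0.7675k
q3 · q2 · q1 = -0.0872 - 0.4334i - 0.8872j - 0.1318k
-0.0872 - 0.4334i - 0.8872j - 0.1318k


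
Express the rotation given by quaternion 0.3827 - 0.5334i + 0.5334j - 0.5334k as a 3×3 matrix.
[[-0.1381, -0.1608, 0.9773], [-0.9773, -0.1381, -0.1608], [0.1608, -0.9773, -0.1381]]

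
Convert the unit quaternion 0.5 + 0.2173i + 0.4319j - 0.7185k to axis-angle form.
axis = (0.2509, 0.4987, -0.8297), θ = 2π/3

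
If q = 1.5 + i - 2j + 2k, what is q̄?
1.5 - i + 2j - 2k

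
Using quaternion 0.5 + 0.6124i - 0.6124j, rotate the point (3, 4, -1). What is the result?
(-1.638, -0.638, 4.787)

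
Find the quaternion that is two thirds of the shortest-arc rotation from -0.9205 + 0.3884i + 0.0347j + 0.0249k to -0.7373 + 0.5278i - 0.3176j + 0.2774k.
-0.8213 + 0.4944i - 0.2047j + 0.1979k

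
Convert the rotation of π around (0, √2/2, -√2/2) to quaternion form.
0.7071j - 0.7071k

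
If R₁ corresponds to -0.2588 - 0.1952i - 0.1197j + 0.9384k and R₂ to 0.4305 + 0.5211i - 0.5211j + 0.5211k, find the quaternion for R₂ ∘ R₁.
-0.5611 - 0.6455i - 0.5074j + 0.105k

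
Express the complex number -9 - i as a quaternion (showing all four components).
-9 - i + 0j + 0k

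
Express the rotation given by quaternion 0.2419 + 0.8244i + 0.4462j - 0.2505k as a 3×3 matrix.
[[0.4763, 0.8569, -0.1972], [0.6145, -0.4848, -0.6224], [-0.6289, 0.1753, -0.7575]]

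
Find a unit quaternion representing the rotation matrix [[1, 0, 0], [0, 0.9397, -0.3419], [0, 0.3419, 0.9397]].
0.9848 + 0.1736i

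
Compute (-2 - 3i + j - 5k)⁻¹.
-0.0513 + 0.0769i - 0.0256j + 0.1282k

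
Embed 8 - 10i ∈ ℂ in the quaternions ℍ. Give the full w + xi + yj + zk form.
8 - 10i + 0j + 0k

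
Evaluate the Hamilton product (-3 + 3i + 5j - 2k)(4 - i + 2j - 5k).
-29 - 6i + 31j + 18k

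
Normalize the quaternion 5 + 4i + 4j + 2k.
0.6402 + 0.5121i + 0.5121j + 0.2561k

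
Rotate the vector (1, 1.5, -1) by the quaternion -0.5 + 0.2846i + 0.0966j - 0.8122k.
(-0.915, 0.018, -1.847)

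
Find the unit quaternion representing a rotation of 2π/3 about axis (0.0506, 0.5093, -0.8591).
0.5 + 0.0438i + 0.4411j - 0.744k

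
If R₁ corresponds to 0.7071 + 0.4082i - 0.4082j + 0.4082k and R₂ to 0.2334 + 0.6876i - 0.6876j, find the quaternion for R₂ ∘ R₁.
-0.3963 + 0.3008i - 0.8622j + 0.0953k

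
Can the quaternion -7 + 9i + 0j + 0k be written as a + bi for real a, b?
Yes. The quaternion -7 + 9i has j- and k-coefficients y = z = 0, so it lies in the complex subalgebra spanned by 1 and i.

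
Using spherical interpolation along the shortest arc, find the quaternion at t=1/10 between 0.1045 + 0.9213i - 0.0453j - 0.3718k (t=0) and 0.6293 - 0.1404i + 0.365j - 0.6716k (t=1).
0.1901 + 0.8703i + 0.0079j - 0.4544k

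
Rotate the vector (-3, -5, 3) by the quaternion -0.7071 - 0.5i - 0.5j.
(-1.879, -6.121, -1.414)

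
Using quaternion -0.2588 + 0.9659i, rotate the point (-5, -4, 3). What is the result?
(-5, 4.964, -0.598)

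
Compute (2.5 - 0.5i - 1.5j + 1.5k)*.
2.5 + 0.5i + 1.5j - 1.5k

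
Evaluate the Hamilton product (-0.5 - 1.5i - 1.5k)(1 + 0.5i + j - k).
-1.25 - 0.25i - 2.75j - 2.5k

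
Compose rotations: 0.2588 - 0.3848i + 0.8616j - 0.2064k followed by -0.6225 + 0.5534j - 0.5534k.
-0.7521 + 0.6021i - 0.1802j + 0.1982k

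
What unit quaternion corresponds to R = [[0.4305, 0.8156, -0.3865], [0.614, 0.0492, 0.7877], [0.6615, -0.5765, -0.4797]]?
-0.5 + 0.6821i + 0.524j + 0.1008k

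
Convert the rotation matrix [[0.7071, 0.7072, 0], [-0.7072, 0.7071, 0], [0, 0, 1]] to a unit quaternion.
0.9239 - 0.3827k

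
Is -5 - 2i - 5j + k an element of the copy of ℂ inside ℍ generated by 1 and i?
No. The quaternion -5 - 2i - 5j + k has j-coefficient y = -5 and k-coefficient z = 1, not both zero, so it does not lie in the complex subalgebra spanned by 1 and i.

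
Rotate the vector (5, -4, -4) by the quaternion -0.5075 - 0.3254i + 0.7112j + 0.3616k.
(2.846, -6.992, -0.052)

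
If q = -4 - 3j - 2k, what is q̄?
-4 + 3j + 2k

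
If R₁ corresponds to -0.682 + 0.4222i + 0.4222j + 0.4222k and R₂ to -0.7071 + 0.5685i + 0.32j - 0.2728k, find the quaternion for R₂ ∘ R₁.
0.2223 - 0.436i - 0.872j - 0.0076k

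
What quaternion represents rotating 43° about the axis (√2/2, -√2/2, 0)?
0.9304 + 0.2592i - 0.2592j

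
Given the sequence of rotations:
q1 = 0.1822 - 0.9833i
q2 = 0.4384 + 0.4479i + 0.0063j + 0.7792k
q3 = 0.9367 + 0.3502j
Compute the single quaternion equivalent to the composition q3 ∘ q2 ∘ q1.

q2 · q1 = 0.5203 - 0.3495i - 0.765j + 0.1482k
q3 · q2 · q1 = 0.7553 - 0.2755i - 0.5344j + 0.2612k
0.7553 - 0.2755i - 0.5344j + 0.2612k


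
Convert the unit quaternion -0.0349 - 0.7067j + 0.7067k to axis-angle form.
axis = (0, -√2/2, √2/2), θ = 184°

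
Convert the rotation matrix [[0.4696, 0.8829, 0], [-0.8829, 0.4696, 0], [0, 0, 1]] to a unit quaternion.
0.8572 - 0.515k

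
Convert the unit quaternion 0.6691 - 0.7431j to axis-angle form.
axis = (0, -1, 0), θ = 96°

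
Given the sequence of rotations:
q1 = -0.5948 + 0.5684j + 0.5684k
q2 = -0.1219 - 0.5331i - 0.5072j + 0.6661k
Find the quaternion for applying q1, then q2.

q2 · q1 = -0.0178 - 0.3498i + 0.5354j - 0.7685k
-0.0178 - 0.3498i + 0.5354j - 0.7685k


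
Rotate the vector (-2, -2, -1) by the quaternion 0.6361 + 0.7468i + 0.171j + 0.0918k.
(-2.481, 0.439, -1.628)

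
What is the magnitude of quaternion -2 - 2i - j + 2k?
√13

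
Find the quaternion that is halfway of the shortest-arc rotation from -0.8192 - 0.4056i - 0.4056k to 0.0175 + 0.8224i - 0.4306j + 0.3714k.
-0.4833 - 0.7093i + 0.2487j - 0.4488k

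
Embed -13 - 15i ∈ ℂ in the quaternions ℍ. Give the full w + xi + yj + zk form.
-13 - 15i + 0j + 0k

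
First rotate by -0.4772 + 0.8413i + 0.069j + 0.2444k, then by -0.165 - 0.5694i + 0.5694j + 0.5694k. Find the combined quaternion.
0.3793 + 0.2328i + 0.3351j - 0.8304k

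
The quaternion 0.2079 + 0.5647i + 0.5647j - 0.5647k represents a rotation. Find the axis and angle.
axis = (√3/3, √3/3, -√3/3), θ = 156°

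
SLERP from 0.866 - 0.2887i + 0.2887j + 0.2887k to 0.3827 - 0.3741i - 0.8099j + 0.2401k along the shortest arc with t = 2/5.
0.8272 - 0.4025i - 0.2061j + 0.3336k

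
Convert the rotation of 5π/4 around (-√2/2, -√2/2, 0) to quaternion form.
-0.3827 - 0.6533i - 0.6533j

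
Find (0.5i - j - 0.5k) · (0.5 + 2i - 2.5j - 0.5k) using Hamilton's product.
-3.75 - 0.5i - 1.25j + 0.5k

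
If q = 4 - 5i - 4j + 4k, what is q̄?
4 + 5i + 4j - 4k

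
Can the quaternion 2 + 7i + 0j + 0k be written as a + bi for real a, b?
Yes. The quaternion 2 + 7i has j- and k-coefficients y = z = 0, so it lies in the complex subalgebra spanned by 1 and i.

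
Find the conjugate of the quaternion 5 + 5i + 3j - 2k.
5 - 5i - 3j + 2k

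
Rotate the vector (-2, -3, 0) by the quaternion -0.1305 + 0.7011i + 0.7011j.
(-2.983, -2.017, 0.183)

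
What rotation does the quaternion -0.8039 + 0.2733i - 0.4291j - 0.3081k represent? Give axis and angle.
axis = (0.4595, -0.7215, -0.518), θ = 287°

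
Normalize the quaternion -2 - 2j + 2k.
-0.5774 - 0.5774j + 0.5774k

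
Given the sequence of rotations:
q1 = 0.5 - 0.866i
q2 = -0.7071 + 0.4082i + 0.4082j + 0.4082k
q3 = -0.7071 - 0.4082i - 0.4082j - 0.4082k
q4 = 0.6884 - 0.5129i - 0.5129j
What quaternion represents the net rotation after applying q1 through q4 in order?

q2 · q1 = 0.8164i - 0.1494j + 0.5576k
q3 · q2 · q1 = 0.4999 - 0.8659i
q4 · q3 · q2 · q1 = -0.1 - 0.8525i - 0.2564j - 0.4441k
-0.1 - 0.8525i - 0.2564j - 0.4441k


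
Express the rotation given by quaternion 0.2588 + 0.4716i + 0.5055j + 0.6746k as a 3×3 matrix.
[[-0.4212, 0.1276, 0.8979], [0.826, -0.355, 0.4379], [0.3746, 0.9261, 0.0441]]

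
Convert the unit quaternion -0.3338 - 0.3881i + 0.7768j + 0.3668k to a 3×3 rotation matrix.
[[-0.4759, -0.3581, -0.8033], [-0.8478, 0.4297, 0.3108], [0.2339, 0.829, -0.5081]]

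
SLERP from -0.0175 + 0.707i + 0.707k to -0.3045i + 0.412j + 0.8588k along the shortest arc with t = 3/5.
-0.0086 + 0.1327i + 0.2888j + 0.9481k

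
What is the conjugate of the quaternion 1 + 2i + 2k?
1 - 2i - 2k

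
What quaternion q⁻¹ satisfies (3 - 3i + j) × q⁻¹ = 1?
0.1579 + 0.1579i - 0.0526j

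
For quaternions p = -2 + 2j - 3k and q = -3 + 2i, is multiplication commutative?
No: pq = 6 - 4i - 12j + 5k ≠ 6 - 4i + 13k = qp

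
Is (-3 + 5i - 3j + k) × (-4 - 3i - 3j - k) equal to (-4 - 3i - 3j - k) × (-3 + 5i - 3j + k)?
No: pq = 19 - 5i + 23j - 25k ≠ 19 - 17i + 19j + 23k = qp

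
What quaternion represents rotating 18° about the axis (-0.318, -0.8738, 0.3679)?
0.9877 - 0.0497i - 0.1367j + 0.0576k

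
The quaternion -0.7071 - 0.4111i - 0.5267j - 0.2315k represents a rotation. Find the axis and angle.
axis = (-0.5814, -0.7449, -0.3274), θ = 3π/2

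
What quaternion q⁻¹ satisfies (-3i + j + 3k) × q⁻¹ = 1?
0.1579i - 0.0526j - 0.1579k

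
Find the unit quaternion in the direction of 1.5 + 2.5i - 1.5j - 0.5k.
0.4523 + 0.7538i - 0.4523j - 0.1508k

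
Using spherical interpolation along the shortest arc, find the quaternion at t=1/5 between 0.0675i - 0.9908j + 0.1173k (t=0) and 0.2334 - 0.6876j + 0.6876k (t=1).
0.0506 + 0.0557i - 0.9664j + 0.2459k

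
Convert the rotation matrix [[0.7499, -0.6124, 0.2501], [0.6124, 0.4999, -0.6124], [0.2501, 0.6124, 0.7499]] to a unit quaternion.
0.866 + 0.3536i + 0.3536k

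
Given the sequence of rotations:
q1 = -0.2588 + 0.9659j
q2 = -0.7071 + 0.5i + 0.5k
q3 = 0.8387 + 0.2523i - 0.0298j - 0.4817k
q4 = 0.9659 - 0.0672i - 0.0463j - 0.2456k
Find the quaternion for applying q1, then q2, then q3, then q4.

q2 · q1 = 0.183 - 0.6123i - 0.683j + 0.3535k
q3 · q2 · q1 = 0.4579 - 0.8069i - 0.3725j + 0.0178k
q4 · q3 · q2 · q1 = 0.3752 - 0.9025i - 0.1816j - 0.1076k
0.3752 - 0.9025i - 0.1816j - 0.1076k


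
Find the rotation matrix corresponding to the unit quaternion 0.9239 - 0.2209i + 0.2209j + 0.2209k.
[[0.8048, -0.5058, 0.3106], [0.3106, 0.8048, 0.5058], [-0.5058, -0.3106, 0.8048]]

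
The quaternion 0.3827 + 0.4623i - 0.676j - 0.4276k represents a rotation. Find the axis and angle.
axis = (0.5004, -0.7317, -0.4628), θ = 3π/4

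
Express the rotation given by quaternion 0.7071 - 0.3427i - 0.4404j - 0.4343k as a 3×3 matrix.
[[0.2349, 0.916, -0.3251], [-0.3123, 0.3879, 0.8672], [0.9205, -0.1021, 0.3772]]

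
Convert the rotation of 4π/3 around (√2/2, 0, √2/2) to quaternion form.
-0.5 + 0.6124i + 0.6124k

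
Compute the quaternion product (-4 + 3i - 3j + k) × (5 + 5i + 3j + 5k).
-31 - 23i - 37j + 9k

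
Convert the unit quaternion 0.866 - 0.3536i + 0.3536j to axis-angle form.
axis = (-√2/2, √2/2, 0), θ = π/3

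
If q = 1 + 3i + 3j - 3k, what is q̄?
1 - 3i - 3j + 3k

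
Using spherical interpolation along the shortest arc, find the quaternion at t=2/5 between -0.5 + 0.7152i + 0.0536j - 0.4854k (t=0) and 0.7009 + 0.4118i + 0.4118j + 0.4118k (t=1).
-0.7361 + 0.3126i - 0.176j - 0.574k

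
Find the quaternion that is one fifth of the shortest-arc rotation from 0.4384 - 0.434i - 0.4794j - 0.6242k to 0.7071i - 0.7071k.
0.4036 - 0.1974i - 0.4413j - 0.7768k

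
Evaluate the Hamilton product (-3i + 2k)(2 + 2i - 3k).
12 - 6i - 5j + 4k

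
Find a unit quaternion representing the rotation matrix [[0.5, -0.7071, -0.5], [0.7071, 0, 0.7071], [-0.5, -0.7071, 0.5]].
0.7071 - 0.5i + 0.5k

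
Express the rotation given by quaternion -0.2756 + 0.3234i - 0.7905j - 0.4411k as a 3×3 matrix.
[[-0.6389, -0.7544, 0.1504], [-0.2682, 0.4017, 0.8756], [-0.721, 0.5191, -0.459]]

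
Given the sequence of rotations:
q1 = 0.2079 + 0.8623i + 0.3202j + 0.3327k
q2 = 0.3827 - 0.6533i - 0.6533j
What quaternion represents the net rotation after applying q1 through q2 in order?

q2 · q1 = 0.8521 - 0.0232i + 0.2041j + 0.4815k
0.8521 - 0.0232i + 0.2041j + 0.4815k


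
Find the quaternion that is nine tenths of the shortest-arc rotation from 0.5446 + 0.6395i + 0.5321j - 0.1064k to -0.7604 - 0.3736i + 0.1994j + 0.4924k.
0.7674 + 0.4201i - 0.1231j - 0.4684k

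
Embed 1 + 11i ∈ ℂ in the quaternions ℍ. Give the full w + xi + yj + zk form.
1 + 11i + 0j + 0k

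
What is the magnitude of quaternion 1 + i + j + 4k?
√19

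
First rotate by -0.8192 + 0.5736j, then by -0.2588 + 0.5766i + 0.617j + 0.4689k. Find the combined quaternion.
-0.1419 - 0.7413i - 0.6539j - 0.0534k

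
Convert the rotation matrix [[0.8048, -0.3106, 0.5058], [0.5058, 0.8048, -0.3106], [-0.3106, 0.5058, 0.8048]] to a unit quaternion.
0.9239 + 0.2209i + 0.2209j + 0.2209k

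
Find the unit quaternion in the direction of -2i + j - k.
-0.8165i + 0.4082j - 0.4082k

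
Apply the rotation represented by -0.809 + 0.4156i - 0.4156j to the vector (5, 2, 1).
(3.254, 0.254, -4.398)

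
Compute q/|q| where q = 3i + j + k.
0.9045i + 0.3015j + 0.3015k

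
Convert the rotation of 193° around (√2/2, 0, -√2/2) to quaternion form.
-0.1132 + 0.7026i - 0.7026k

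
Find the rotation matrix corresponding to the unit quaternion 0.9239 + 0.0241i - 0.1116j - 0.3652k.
[[0.7083, 0.6694, -0.2238], [-0.6802, 0.7321, 0.037], [0.1886, 0.126, 0.9739]]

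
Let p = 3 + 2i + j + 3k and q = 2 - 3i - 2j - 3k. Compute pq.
23 - 2i - 7j - 4k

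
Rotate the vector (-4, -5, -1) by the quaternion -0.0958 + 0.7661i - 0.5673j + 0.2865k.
(2.755, 5.565, 1.856)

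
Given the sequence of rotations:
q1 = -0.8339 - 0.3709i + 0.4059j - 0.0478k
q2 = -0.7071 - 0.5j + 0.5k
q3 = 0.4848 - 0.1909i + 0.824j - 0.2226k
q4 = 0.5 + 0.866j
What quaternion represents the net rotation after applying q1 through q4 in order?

q2 · q1 = 0.8165 + 0.0832i - 0.0555j - 0.5686k
q3 · q2 · q1 = 0.3309 - 0.5964i + 0.5188j - 0.5154k
q4 · q3 · q2 · q1 = -0.2838 - 0.7445i + 0.546j + 0.2588k
-0.2838 - 0.7445i + 0.546j + 0.2588k


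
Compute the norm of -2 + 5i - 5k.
√54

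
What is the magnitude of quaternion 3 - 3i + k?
√19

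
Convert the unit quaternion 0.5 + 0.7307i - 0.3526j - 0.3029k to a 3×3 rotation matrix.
[[0.5678, -0.2124, -0.7953], [-0.8182, -0.2513, -0.5171], [-0.0901, 0.9443, -0.3165]]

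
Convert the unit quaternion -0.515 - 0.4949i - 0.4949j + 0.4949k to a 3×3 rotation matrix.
[[0.0203, 0.9996, 0.0199], [-0.0199, 0.0203, -0.9996], [-0.9996, 0.0199, 0.0203]]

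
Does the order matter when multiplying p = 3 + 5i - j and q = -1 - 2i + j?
Yes: pq = 8 - 11i + 4j + 3k ≠ 8 - 11i + 4j - 3k = qp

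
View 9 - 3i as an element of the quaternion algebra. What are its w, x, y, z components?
9 - 3i + 0j + 0k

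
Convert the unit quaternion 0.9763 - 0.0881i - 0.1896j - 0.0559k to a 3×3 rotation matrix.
[[0.9219, 0.1426, -0.3604], [-0.0757, 0.9782, 0.1932], [0.3801, -0.1508, 0.9126]]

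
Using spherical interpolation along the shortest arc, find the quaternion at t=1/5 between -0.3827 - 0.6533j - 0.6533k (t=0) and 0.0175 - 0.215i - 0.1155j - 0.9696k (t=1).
-0.3145 - 0.0477i - 0.569j - 0.7583k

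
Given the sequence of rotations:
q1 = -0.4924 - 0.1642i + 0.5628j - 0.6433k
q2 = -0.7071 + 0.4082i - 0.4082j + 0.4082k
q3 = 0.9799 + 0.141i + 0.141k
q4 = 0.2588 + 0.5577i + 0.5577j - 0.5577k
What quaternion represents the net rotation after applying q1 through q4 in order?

q2 · q1 = 0.9075 - 0.052i - 0.0014j + 0.4166k
q3 · q2 · q1 = 0.8379 + 0.0772i - 0.0674j + 0.536k
q4 · q3 · q2 · q1 = 0.5103 + 0.7486i + 0.1079j - 0.4092k
0.5103 + 0.7486i + 0.1079j - 0.4092k


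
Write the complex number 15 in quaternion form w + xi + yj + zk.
15 + 0i + 0j + 0k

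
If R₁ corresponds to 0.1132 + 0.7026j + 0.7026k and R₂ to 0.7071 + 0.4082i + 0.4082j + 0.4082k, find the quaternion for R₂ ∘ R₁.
-0.4936 + 0.0462i + 0.2562j + 0.8298k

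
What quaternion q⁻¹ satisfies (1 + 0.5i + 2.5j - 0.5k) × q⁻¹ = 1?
0.129 - 0.0645i - 0.3226j + 0.0645k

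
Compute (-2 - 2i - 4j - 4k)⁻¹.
-0.05 + 0.05i + 0.1j + 0.1k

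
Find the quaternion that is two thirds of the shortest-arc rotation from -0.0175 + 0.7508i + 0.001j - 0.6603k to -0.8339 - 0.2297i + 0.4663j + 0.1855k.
0.6496 + 0.5064i - 0.3671j - 0.4323k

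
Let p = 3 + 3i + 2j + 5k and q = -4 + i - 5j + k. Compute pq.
-10 + 18i - 21j - 34k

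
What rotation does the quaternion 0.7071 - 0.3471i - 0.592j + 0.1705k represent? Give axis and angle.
axis = (-0.4909, -0.8372, 0.2411), θ = π/2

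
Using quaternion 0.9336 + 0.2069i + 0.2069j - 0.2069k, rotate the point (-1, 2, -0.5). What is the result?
(-0.035, 2.194, 0.659)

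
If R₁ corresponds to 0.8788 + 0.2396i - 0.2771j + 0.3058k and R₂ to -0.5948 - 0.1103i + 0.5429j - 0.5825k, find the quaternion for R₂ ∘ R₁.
-0.1677 - 0.2348i + 0.5361j - 0.7933k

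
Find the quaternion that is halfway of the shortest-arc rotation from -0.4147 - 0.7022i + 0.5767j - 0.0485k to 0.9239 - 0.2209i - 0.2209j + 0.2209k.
-0.8098 - 0.2912i + 0.4825j - 0.163k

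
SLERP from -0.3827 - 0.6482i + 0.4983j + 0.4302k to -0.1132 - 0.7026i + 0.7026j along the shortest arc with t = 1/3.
-0.3022 - 0.6903i + 0.5874j + 0.2953k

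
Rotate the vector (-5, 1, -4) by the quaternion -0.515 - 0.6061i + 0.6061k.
(2.237, 5.149, 3.237)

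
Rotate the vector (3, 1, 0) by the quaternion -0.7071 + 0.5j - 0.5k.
(-0.707, 2.621, 1.621)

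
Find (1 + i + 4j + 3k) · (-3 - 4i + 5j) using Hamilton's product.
-19 - 22i - 19j + 12k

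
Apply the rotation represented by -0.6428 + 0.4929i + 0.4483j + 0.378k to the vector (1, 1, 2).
(0.833, 2.129, 0.879)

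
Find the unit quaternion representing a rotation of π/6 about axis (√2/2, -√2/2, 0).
0.9659 + 0.183i - 0.183j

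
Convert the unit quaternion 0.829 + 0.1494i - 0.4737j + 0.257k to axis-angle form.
axis = (0.2671, -0.847, 0.4595), θ = 68°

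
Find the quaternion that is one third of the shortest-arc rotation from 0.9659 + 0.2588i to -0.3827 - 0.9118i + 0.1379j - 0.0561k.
0.8441 + 0.5332i - 0.0523j + 0.0213k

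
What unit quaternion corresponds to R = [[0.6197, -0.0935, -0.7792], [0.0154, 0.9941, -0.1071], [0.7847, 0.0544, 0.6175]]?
0.8988 + 0.0449i - 0.435j + 0.0303k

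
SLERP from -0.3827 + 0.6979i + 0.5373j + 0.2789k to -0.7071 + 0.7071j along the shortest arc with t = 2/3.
-0.6492 + 0.2606i + 0.7069j + 0.1041k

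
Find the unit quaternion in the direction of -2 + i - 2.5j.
-0.5963 + 0.2981i - 0.7454j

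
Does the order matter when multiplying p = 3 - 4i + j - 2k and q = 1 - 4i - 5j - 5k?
Yes: pq = -18 - 31i - 26j + 7k ≠ -18 - i - 2j - 41k = qp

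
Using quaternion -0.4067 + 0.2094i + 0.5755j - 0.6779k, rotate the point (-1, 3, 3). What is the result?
(-2.606, -2.643, -2.286)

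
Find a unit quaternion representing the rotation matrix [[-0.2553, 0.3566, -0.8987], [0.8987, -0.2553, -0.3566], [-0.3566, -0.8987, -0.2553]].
0.2419 - 0.5602i - 0.5602j + 0.5602k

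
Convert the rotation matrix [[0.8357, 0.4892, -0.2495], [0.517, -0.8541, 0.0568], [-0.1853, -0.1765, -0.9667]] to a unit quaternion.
-0.061 + 0.9561i + 0.2631j - 0.1137k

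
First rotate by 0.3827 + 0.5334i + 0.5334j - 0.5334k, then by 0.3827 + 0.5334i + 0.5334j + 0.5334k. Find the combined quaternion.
-0.1381 - 0.1608i + 0.9773j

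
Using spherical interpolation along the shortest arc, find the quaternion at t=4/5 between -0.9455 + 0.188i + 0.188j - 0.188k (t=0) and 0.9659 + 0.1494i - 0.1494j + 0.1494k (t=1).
-0.971 - 0.0821i + 0.1587j - 0.1587k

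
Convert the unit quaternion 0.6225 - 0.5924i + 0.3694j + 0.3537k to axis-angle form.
axis = (-0.7569, 0.472, 0.4519), θ = 103°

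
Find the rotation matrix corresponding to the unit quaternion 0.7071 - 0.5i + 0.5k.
[[0.5, -0.7071, -0.5], [0.7071, 0, 0.7071], [-0.5, -0.7071, 0.5]]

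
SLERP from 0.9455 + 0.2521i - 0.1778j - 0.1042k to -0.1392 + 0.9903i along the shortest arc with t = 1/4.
0.7941 + 0.5792i - 0.1587j - 0.093k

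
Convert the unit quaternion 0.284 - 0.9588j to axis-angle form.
axis = (0, -1, 0), θ = 147°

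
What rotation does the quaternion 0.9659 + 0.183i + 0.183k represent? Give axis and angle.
axis = (√2/2, 0, √2/2), θ = π/6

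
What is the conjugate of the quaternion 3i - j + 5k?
-3i + j - 5k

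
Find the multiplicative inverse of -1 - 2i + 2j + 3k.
-0.0556 + 0.1111i - 0.1111j - 0.1667k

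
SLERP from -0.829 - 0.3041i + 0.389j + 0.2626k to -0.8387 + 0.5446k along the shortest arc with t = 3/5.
-0.8693 - 0.1275i + 0.1631j + 0.4489k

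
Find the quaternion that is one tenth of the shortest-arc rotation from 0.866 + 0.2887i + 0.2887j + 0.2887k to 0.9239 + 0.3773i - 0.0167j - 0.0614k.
0.8812 + 0.301i + 0.26j + 0.2554k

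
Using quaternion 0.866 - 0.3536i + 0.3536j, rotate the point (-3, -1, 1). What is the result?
(-1.387, 0.613, 2.95)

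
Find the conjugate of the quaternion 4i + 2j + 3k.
-4i - 2j - 3k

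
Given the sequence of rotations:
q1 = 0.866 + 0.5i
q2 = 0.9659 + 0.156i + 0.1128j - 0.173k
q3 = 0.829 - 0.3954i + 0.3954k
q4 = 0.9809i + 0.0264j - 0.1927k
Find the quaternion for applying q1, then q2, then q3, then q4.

q2 · q1 = 0.7585 + 0.618i + 0.0112j - 0.2062k
q3 · q2 · q1 = 0.9547 + 0.208i + 0.1721j + 0.1245k
q4 · q3 · q2 · q1 = -0.1846 + 0.9729i - 0.137j - 0.0206k
-0.1846 + 0.9729i - 0.137j - 0.0206k


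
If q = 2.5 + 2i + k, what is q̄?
2.5 - 2i - k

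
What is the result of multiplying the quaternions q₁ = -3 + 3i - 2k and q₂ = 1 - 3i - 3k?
12i + 15j + 7k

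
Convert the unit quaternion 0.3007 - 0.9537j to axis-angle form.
axis = (0, -1, 0), θ = 145°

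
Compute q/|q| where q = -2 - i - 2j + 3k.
-0.4714 - 0.2357i - 0.4714j + 0.7071k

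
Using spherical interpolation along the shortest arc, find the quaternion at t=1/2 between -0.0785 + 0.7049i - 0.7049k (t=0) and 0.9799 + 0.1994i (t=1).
0.618 + 0.62i - 0.4833k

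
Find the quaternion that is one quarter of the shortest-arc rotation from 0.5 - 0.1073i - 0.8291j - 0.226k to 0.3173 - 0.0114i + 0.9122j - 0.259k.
0.3118 - 0.0836i - 0.9404j - 0.1069k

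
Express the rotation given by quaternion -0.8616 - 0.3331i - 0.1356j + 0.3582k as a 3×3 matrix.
[[0.7066, 0.7076, -0.005], [-0.5269, 0.5215, -0.6711], [-0.4723, 0.4769, 0.7413]]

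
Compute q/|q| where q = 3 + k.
0.9487 + 0.3162k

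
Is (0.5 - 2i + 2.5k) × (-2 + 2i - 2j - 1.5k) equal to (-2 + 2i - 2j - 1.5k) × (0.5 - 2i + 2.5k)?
No: pq = 6.75 + 10i + j - 1.75k ≠ 6.75 - 3j - 9.75k = qp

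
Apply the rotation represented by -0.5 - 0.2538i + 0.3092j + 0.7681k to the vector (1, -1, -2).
(0.416, -1.059, -2.169)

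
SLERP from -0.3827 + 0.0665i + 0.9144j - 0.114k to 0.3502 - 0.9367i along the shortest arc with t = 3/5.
-0.4658 + 0.7364i + 0.4869j - 0.0607k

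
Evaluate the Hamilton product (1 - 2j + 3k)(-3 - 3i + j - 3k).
8 - 2j - 18k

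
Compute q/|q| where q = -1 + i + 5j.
-0.1925 + 0.1925i + 0.9623j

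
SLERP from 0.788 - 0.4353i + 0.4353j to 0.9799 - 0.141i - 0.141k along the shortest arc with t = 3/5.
0.9411 - 0.2706i + 0.1828j - 0.0878k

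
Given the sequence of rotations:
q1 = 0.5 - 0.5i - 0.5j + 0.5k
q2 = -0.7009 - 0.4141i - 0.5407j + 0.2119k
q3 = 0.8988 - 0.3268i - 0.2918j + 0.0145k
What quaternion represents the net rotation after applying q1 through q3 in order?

q2 · q1 = -0.9338 - 0.021i + 0.1812j - 0.3078k
q3 · q2 · q1 = -0.7888 + 0.3735i + 0.3345j - 0.3555k
-0.7888 + 0.3735i + 0.3345j - 0.3555k


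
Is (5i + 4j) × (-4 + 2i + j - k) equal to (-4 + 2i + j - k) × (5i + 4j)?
No: pq = -14 - 24i - 11j - 3k ≠ -14 - 16i - 21j + 3k = qp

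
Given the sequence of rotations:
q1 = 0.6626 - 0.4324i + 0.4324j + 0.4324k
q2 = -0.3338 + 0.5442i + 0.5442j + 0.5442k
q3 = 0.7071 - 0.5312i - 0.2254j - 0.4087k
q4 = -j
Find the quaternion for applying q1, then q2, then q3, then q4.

q2 · q1 = -0.4565 + 0.5049i - 0.2544j + 0.6869k
q3 · q2 · q1 = 0.1688 + 0.3407i + 0.0815j + 0.9212k
q4 · q3 · q2 · q1 = 0.0815 - 0.9212i - 0.1688j + 0.3407k
0.0815 - 0.9212i - 0.1688j + 0.3407k


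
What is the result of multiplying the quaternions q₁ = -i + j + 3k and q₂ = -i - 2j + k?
-2 + 7i - 2j + 3k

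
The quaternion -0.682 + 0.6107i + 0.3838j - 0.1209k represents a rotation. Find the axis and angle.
axis = (0.835, 0.5248, -0.1653), θ = 266°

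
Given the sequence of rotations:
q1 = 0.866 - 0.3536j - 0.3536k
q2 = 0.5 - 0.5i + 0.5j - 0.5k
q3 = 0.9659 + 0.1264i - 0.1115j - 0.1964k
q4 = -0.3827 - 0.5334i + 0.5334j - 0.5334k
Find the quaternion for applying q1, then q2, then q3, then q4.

q2 · q1 = 0.433 - 0.7866i + 0.0794j - 0.433k
q3 · q2 · q1 = 0.4415 - 0.6412i + 0.2376j - 0.5809k
q4 · q3 · q2 · q1 = -0.9476 - 0.1732i + 0.1767j + 0.2021k
-0.9476 - 0.1732i + 0.1767j + 0.2021k


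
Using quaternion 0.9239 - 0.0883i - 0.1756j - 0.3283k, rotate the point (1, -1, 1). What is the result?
(-0.181, -1.066, 1.353)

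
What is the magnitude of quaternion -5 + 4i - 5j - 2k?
√70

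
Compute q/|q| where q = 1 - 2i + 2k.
0.3333 - 0.6667i + 0.6667k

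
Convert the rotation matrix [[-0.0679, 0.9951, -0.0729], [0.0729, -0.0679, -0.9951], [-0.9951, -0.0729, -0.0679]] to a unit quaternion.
-0.4462 - 0.5167i - 0.5167j + 0.5167k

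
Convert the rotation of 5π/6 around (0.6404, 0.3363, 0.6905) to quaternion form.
0.2588 + 0.6186i + 0.3248j + 0.667k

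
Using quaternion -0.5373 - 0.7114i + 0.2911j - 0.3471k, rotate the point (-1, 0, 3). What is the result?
(-0.046, -2.858, -1.352)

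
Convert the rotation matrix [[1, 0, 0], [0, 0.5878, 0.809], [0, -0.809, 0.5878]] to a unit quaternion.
0.891 - 0.454i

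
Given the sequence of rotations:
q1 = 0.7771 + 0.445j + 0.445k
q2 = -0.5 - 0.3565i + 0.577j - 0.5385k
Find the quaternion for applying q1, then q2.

q2 · q1 = -0.4057 + 0.2194i + 0.3845j - 0.7996k
-0.4057 + 0.2194i + 0.3845j - 0.7996k


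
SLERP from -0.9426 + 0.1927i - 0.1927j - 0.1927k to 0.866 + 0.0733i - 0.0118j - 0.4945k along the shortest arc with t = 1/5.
-0.9756 + 0.144i - 0.1576j - 0.0507k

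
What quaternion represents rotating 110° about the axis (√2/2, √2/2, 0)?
0.5736 + 0.5792i + 0.5792j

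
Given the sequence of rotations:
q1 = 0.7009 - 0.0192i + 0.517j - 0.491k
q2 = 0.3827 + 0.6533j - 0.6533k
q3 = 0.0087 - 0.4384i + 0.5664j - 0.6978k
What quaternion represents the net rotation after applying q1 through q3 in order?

q2 · q1 = -0.3903 + 0.0096i + 0.6683j - 0.6333k
q3 · q2 · q1 = -0.8196 + 0.2788i - 0.4996j - 0.0316k
-0.8196 + 0.2788i - 0.4996j - 0.0316k


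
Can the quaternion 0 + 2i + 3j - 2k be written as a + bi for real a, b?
No. The quaternion 2i + 3j - 2k has j-coefficient y = 3 and k-coefficient z = -2, not both zero, so it does not lie in the complex subalgebra spanned by 1 and i.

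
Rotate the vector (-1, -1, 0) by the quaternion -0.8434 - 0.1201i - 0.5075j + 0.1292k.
(-0.791, -0.842, 0.816)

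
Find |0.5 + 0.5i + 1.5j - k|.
1.936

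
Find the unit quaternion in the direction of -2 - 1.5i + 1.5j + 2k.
-0.5657 - 0.4243i + 0.4243j + 0.5657k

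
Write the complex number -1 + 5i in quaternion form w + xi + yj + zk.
-1 + 5i + 0j + 0k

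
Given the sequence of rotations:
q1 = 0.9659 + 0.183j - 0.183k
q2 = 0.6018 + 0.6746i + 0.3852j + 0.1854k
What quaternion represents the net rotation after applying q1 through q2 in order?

q2 · q1 = 0.5447 + 0.5472i + 0.6056j + 0.1924k
0.5447 + 0.5472i + 0.6056j + 0.1924k
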